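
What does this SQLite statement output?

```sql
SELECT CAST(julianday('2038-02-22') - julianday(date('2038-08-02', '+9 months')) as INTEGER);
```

Adding +9 months to 2038-08-02 gives 2039-05-02.
6 days remain in February 2038 after the 22nd (28 − 22).
Full months from March 2038 through April 2039 contribute their day counts.
Then 2 days into May 2039.
Total: 6 + 31 + 30 + 31 + 30 + 31 + 31 + 30 + 31 + 30 + 31 + 31 + 28 + 31 + 30 + 2 = 434.
The subtraction is earlier − later, so the result is −434 → -434.

-434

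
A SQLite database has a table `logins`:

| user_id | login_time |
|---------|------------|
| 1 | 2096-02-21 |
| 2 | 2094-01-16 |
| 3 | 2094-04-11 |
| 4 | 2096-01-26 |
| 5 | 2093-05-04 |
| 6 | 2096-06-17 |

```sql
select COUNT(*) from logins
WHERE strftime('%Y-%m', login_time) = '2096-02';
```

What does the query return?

1

Rows with year-month 2096-02: 2096-02-21 → 1.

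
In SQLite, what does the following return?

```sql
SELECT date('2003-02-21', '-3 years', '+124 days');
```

Adding -3 years to 2003-02-21 gives 2000-02-21.
Applying '+124 days' to 2000-02-21: counting 124 days forward gives 2000-06-24.

2000-06-24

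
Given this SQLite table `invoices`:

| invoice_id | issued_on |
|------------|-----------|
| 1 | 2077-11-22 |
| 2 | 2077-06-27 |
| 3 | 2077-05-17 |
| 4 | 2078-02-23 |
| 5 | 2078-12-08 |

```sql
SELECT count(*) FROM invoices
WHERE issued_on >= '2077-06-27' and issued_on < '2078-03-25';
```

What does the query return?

Rows in [2077-06-27, 2078-03-25): 2077-11-22, 2077-06-27, 2078-02-23 → 3 rows.

3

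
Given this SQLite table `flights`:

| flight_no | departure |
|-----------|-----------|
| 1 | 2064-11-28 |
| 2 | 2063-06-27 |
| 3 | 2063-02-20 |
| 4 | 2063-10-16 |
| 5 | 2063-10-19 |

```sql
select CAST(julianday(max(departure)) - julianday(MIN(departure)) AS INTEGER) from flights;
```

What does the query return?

MIN = 2063-02-20, MAX = 2064-11-28.
8 days remain in February 2063 after the 20th (28 − 20).
Full months from March 2063 through October 2064 contribute their day counts.
Then 28 days into November 2064.
Total: 8 + 31 + 30 + 31 + 30 + 31 + 31 + 30 + 31 + 30 + 31 + 31 + 29 + 31 + 30 + 31 + 30 + 31 + 31 + 30 + 31 + 28 = 647.

647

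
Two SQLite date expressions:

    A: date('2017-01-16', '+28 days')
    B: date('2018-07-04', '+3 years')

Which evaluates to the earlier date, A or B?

A = 2017-02-13.
B = 2021-07-04.
A is earlier.

A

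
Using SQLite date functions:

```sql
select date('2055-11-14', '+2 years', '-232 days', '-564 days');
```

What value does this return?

Adding +2 years to 2055-11-14 gives 2057-11-14.
Applying '-232 days' to 2057-11-14: counting 232 days back gives 2057-03-27.
Applying '-564 days' to 2057-03-27: counting 564 days back gives 2055-09-10.

2055-09-10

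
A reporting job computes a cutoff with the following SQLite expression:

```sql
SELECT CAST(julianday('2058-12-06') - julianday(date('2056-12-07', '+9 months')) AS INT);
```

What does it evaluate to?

455

Adding +9 months to 2056-12-07 gives 2057-09-07.
23 days remain in September 2057 after the 7th (30 − 7).
Full months from October 2057 through November 2058 contribute their day counts.
Then 6 days into December 2058.
Total: 23 + 31 + 30 + 31 + 31 + 28 + 31 + 30 + 31 + 30 + 31 + 31 + 30 + 31 + 30 + 6 = 455.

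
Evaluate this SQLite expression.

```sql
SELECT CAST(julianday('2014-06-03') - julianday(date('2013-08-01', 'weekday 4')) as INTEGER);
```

306

`weekday 4` advances to the next Thursday; 2013-08-01 is already a Thursday, so it stays at 2013-08-01.
30 days remain in August 2013 after the 1st (31 − 1).
Full months from September 2013 through May 2014 contribute their day counts.
Then 3 days into June 2014.
Total: 30 + 30 + 31 + 30 + 31 + 31 + 28 + 31 + 30 + 31 + 3 = 306.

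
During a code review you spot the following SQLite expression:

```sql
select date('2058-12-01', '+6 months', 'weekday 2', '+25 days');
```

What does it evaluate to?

2059-06-28

Adding +6 months to 2058-12-01 gives 2059-06-01.
`weekday 2` advances to the next Tuesday; 2059-06-01 is a Sunday, so it moves forward to 2059-06-03.
Advancing 25 more days within June lands on 2059-06-28.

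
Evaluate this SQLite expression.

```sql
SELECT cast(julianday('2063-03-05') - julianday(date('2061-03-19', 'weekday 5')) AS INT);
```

710

`weekday 5` advances to the next Friday; 2061-03-19 is a Saturday, so it moves forward to 2061-03-25.
6 days remain in March 2061 after the 25th (31 − 25).
Full months from April 2061 through February 2063 contribute their day counts.
Then 5 days into March 2063.
Total: 6 + 30 + 31 + 30 + 31 + 31 + 30 + 31 + 30 + 31 + 31 + 28 + 31 + 30 + 31 + 30 + 31 + 31 + 30 + 31 + 30 + 31 + 31 + 28 + 5 = 710.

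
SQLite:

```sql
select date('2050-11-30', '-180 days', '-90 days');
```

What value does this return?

Applying '-180 days' to 2050-11-30: counting 180 days back gives 2050-06-03.
Applying '-90 days' to 2050-06-03: counting 90 days back gives 2050-03-05.

2050-03-05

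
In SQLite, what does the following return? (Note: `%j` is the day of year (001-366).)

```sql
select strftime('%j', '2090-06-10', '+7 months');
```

010

First apply '+7 months': 2090-06-10 → 2091-01-10.
Day-of-year for 2091-01-10: days since 2091-01-01 inclusive = 10, zero-padded to 010.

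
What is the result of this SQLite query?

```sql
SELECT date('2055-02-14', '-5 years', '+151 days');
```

Adding -5 years to 2055-02-14 gives 2050-02-14.
Applying '+151 days' to 2050-02-14: counting 151 days forward gives 2050-07-15.

2050-07-15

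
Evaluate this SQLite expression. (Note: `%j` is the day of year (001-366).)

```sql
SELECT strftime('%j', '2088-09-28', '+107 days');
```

First apply '+107 days': 2088-09-28 → 2089-01-13.
Day-of-year for 2089-01-13: days since 2089-01-01 inclusive = 13, zero-padded to 013.

013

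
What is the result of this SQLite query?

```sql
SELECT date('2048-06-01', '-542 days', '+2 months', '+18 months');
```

2048-08-07

Applying '-542 days' to 2048-06-01: counting 542 days back gives 2046-12-07.
Adding +2 months to 2046-12-07 gives 2047-02-07.
Adding +18 months to 2047-02-07 gives 2048-08-07.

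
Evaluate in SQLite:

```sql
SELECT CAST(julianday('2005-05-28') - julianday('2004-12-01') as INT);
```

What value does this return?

178

30 days remain in December 2004 after the 1st (31 − 1).
January 2005: 31 days.
February 2005: 28 days.
March 2005: 31 days.
April 2005: 30 days.
Then 28 days into May 2005.
Total: 30 + 31 + 28 + 31 + 30 + 28 = 178.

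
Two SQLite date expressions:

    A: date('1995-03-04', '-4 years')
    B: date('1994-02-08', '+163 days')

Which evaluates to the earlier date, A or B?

A

A = 1991-03-04.
B = 1994-07-21.
A is earlier.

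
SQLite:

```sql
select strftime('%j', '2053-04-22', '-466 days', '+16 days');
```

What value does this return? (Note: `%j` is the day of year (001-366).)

First apply '-466 days', '+16 days': 2053-04-22 → 2052-01-28.
Day-of-year for 2052-01-28: days since 2052-01-01 inclusive = 28, zero-padded to 028.

028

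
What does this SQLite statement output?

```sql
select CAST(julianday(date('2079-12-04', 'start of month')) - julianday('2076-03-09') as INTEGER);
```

1362

`start of month` rewinds 2079-12-04 to 2079-12-01.
22 days remain in March 2076 after the 9th (31 − 9).
Full months from April 2076 through November 2079 contribute their day counts.
Then 1 day into December 2079.
Total: 22 + 30 + 31 + 30 + 31 + 31 + 30 + 31 + 30 + 31 + 31 + 28 + 31 + 30 + 31 + 30 + 31 + 31 + 30 + 31 + 30 + 31 + 31 + 28 + 31 + 30 + 31 + 30 + 31 + 31 + 30 + 31 + 30 + 31 + 31 + 28 + 31 + 30 + 31 + 30 + 31 + 31 + 30 + 31 + 30 + 1 = 1362.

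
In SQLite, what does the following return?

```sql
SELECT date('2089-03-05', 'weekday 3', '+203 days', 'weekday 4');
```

2089-09-29

`weekday 3` advances to the next Wednesday; 2089-03-05 is a Saturday, so it moves forward to 2089-03-09.
Applying '+203 days' to 2089-03-09: counting 203 days forward gives 2089-09-28.
`weekday 4` advances to the next Thursday; 2089-09-28 is a Wednesday, so it moves forward to 2089-09-29.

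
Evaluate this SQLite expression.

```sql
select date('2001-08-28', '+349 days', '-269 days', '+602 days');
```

2003-07-11

Applying '+349 days' to 2001-08-28: counting 349 days forward gives 2002-08-12.
Applying '-269 days' to 2002-08-12: counting 269 days back gives 2001-11-16.
Applying '+602 days' to 2001-11-16: counting 602 days forward gives 2003-07-11.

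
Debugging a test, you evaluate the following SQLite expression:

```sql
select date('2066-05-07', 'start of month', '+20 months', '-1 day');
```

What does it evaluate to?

2067-12-31

`start of month` rewinds 2066-05-07 to 2066-05-01.
Adding +20 months to 2066-05-01 gives 2068-01-01.
Going back 1 day from 2068-01-01 reaches 2067-12-31 (last day of December, 31 days).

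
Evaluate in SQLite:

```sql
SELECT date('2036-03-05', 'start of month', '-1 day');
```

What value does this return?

2036-02-29

`start of month` rewinds 2036-03-05 to 2036-03-01.
Going back 1 day from 2036-03-01 reaches 2036-02-29 (last day of February, 29 days).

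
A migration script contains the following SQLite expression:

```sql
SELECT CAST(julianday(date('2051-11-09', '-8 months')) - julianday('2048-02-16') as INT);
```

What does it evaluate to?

1117

Adding -8 months to 2051-11-09 gives 2051-03-09.
13 days remain in February 2048 after the 16th (29 − 16).
Full months from March 2048 through February 2051 contribute their day counts.
Then 9 days into March 2051.
Total: 13 + 31 + 30 + 31 + 30 + 31 + 31 + 30 + 31 + 30 + 31 + 31 + 28 + 31 + 30 + 31 + 30 + 31 + 31 + 30 + 31 + 30 + 31 + 31 + 28 + 31 + 30 + 31 + 30 + 31 + 31 + 30 + 31 + 30 + 31 + 31 + 28 + 9 = 1117.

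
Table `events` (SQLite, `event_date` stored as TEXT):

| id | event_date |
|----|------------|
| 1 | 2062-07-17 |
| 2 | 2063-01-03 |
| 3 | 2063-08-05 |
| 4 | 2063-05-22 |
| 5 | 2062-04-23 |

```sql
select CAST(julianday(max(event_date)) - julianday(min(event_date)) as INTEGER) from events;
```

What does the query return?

MIN = 2062-04-23, MAX = 2063-08-05.
7 days remain in April 2062 after the 23rd (30 − 23).
Full months from May 2062 through July 2063 contribute their day counts.
Then 5 days into August 2063.
Total: 7 + 31 + 30 + 31 + 31 + 30 + 31 + 30 + 31 + 31 + 28 + 31 + 30 + 31 + 30 + 31 + 5 = 469.

469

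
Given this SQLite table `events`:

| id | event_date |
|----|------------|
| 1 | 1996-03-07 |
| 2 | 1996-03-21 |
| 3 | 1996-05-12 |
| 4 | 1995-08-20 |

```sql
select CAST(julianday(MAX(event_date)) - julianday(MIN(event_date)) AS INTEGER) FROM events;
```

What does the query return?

MIN = 1995-08-20, MAX = 1996-05-12.
11 days remain in August 1995 after the 20th (31 − 20).
Full months from September 1995 through April 1996 contribute their day counts.
Then 12 days into May 1996.
Total: 11 + 30 + 31 + 30 + 31 + 31 + 29 + 31 + 30 + 12 = 266.

266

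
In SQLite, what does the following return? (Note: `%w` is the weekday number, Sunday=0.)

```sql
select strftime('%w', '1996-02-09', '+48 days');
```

First apply '+48 days': 1996-02-09 → 1996-03-28.
1996-03-28 is a Thursday; with Sunday=0 that is 4.

4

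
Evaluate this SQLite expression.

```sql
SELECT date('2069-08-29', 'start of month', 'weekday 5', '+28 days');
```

2069-08-30

`start of month` rewinds 2069-08-29 to 2069-08-01.
`weekday 5` advances to the next Friday; 2069-08-01 is a Thursday, so it moves forward to 2069-08-02.
Advancing 28 more days within August lands on 2069-08-30.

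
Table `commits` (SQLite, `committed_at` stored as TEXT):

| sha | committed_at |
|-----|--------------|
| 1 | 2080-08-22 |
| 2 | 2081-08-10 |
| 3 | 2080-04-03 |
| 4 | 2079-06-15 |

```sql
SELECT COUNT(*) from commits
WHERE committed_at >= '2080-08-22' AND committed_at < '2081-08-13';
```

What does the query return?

2

Rows in [2080-08-22, 2081-08-13): 2080-08-22, 2081-08-10 → 2 rows.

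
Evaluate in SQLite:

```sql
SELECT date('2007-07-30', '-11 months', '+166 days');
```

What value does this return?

2007-02-12

Adding -11 months to 2007-07-30 gives 2006-08-30.
Applying '+166 days' to 2006-08-30: counting 166 days forward gives 2007-02-12.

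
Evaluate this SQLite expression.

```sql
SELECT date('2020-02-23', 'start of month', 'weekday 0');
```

`start of month` rewinds 2020-02-23 to 2020-02-01.
`weekday 0` advances to the next Sunday; 2020-02-01 is a Saturday, so it moves forward to 2020-02-02.

2020-02-02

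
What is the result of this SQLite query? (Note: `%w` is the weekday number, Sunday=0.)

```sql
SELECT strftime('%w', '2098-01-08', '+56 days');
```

First apply '+56 days': 2098-01-08 → 2098-03-05.
2098-03-05 is a Wednesday; with Sunday=0 that is 3.

3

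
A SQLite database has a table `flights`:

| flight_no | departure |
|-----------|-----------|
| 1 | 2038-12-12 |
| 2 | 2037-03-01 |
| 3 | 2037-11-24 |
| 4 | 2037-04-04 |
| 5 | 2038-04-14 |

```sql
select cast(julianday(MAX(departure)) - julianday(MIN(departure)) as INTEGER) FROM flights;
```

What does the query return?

MIN = 2037-03-01, MAX = 2038-12-12.
30 days remain in March 2037 after the 1st (31 − 1).
Full months from April 2037 through November 2038 contribute their day counts.
Then 12 days into December 2038.
Total: 30 + 30 + 31 + 30 + 31 + 31 + 30 + 31 + 30 + 31 + 31 + 28 + 31 + 30 + 31 + 30 + 31 + 31 + 30 + 31 + 30 + 12 = 651.

651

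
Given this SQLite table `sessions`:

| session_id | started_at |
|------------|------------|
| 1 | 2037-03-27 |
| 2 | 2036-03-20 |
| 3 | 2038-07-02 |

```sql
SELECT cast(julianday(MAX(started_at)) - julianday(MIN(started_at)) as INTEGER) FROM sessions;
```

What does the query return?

834

MIN = 2036-03-20, MAX = 2038-07-02.
11 days remain in March 2036 after the 20th (31 − 20).
Full months from April 2036 through June 2038 contribute their day counts.
Then 2 days into July 2038.
Total: 11 + 30 + 31 + 30 + 31 + 31 + 30 + 31 + 30 + 31 + 31 + 28 + 31 + 30 + 31 + 30 + 31 + 31 + 30 + 31 + 30 + 31 + 31 + 28 + 31 + 30 + 31 + 30 + 2 = 834.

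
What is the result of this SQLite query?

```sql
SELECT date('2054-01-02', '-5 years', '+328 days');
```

2049-11-26

Adding -5 years to 2054-01-02 gives 2049-01-02.
Applying '+328 days' to 2049-01-02: counting 328 days forward gives 2049-11-26.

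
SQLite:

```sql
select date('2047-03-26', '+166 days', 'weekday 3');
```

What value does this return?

Applying '+166 days' to 2047-03-26: counting 166 days forward gives 2047-09-08.
`weekday 3` advances to the next Wednesday; 2047-09-08 is a Sunday, so it moves forward to 2047-09-11.

2047-09-11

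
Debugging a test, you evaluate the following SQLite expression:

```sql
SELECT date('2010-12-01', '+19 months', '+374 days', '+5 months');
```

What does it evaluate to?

Adding +19 months to 2010-12-01 gives 2012-07-01.
Applying '+374 days' to 2012-07-01: counting 374 days forward gives 2013-07-10.
Adding +5 months to 2013-07-10 gives 2013-12-10.

2013-12-10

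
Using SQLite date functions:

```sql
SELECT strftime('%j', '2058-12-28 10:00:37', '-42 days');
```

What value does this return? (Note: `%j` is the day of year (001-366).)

320

First apply '-42 days': 2058-12-28 10:00:37 → 2058-11-16 10:00:37.
Day-of-year for 2058-11-16: days since 2058-01-01 inclusive = 320, zero-padded to 320.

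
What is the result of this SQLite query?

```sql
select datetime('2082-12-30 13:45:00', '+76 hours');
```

+76 hours from 2082-12-30 13:45:00 is 2083-01-02 17:45:00 (crosses midnight).

2083-01-02 17:45:00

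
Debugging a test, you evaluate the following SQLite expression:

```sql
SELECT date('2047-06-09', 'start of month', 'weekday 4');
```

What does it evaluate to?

`start of month` rewinds 2047-06-09 to 2047-06-01.
`weekday 4` advances to the next Thursday; 2047-06-01 is a Saturday, so it moves forward to 2047-06-06.

2047-06-06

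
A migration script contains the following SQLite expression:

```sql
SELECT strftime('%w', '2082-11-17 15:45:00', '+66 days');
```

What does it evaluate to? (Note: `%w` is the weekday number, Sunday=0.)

5

First apply '+66 days': 2082-11-17 15:45:00 → 2083-01-22 15:45:00.
2083-01-22 is a Friday; with Sunday=0 that is 5.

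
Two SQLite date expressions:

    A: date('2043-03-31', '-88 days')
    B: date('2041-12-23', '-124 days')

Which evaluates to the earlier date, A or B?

B

A = 2043-01-02.
B = 2041-08-21.
B is earlier.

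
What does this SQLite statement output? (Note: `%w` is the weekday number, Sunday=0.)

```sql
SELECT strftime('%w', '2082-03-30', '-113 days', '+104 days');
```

6

First apply '-113 days', '+104 days': 2082-03-30 → 2082-03-21.
2082-03-21 is a Saturday; with Sunday=0 that is 6.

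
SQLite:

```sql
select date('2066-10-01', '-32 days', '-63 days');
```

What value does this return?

2066-06-28

Going back 1 day from 2066-10-01 reaches 2066-09-30 (last day of September, 30 days).
Going back 30 days from 2066-09-30 reaches 2066-08-31 (last day of August, 31 days).
Going back 1 day within August lands on 2066-08-30.
Applying '-63 days' to 2066-08-30: counting 63 days back gives 2066-06-28.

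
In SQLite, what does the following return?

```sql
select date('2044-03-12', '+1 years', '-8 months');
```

Adding +1 year to 2044-03-12 gives 2045-03-12.
Adding -8 months to 2045-03-12 gives 2044-07-12.

2044-07-12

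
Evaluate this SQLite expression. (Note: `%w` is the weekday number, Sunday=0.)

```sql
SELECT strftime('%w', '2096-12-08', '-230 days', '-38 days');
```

First apply '-230 days', '-38 days': 2096-12-08 → 2096-03-15.
2096-03-15 is a Thursday; with Sunday=0 that is 4.

4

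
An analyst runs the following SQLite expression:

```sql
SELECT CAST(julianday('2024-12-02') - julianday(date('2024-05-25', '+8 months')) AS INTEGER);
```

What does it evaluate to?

-54

Adding +8 months to 2024-05-25 gives 2025-01-25.
29 days remain in December 2024 after the 2nd (31 − 2).
Then 25 days into January 2025.
Total: 29 + 25 = 54.
The subtraction is earlier − later, so the result is −54 → -54.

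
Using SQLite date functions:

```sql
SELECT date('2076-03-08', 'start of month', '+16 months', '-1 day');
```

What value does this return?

`start of month` rewinds 2076-03-08 to 2076-03-01.
Adding +16 months to 2076-03-01 gives 2077-07-01.
Going back 1 day from 2077-07-01 reaches 2077-06-30 (last day of June, 30 days).

2077-06-30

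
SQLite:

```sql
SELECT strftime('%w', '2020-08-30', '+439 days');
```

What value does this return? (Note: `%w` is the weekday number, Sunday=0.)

First apply '+439 days': 2020-08-30 → 2021-11-12.
2021-11-12 is a Friday; with Sunday=0 that is 5.

5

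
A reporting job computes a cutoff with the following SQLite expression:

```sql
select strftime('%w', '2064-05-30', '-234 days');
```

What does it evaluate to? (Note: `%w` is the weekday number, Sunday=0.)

First apply '-234 days': 2064-05-30 → 2063-10-09.
2063-10-09 is a Tuesday; with Sunday=0 that is 2.

2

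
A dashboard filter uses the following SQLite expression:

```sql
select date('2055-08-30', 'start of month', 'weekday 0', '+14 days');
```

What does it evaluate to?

2055-08-15

`start of month` rewinds 2055-08-30 to 2055-08-01.
`weekday 0` advances to the next Sunday; 2055-08-01 is already a Sunday, so it stays at 2055-08-01.
Advancing 14 more days within August lands on 2055-08-15.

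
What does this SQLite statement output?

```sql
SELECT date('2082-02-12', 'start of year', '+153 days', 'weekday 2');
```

2082-06-09

`start of year` rewinds 2082-02-12 to 2082-01-01.
Applying '+153 days' to 2082-01-01: counting 153 days forward gives 2082-06-03.
`weekday 2` advances to the next Tuesday; 2082-06-03 is a Wednesday, so it moves forward to 2082-06-09.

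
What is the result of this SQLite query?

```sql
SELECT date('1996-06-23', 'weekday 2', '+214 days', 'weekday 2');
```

`weekday 2` advances to the next Tuesday; 1996-06-23 is a Sunday, so it moves forward to 1996-06-25.
Applying '+214 days' to 1996-06-25: counting 214 days forward gives 1997-01-25.
`weekday 2` advances to the next Tuesday; 1997-01-25 is a Saturday, so it moves forward to 1997-01-28.

1997-01-28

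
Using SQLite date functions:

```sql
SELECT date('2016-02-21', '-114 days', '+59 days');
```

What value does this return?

2015-12-28

Applying '-114 days' to 2016-02-21: counting 114 days back gives 2015-10-30.
Applying '+59 days' to 2015-10-30: counting 59 days forward gives 2015-12-28.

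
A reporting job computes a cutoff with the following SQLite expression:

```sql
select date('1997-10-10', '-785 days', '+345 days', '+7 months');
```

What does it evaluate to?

1997-02-27

Applying '-785 days' to 1997-10-10: counting 785 days back gives 1995-08-17.
Applying '+345 days' to 1995-08-17: counting 345 days forward gives 1996-07-27.
Adding +7 months to 1996-07-27 gives 1997-02-27.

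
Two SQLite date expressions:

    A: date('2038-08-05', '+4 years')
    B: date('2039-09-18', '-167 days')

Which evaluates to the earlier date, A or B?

B

A = 2042-08-05.
B = 2039-04-04.
B is earlier.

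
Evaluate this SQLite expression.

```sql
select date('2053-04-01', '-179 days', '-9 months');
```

Applying '-179 days' to 2053-04-01: counting 179 days back gives 2052-10-04.
Adding -9 months to 2052-10-04 gives 2052-01-04.

2052-01-04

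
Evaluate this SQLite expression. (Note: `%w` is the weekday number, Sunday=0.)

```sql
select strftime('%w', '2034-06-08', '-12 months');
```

3

First apply '-12 months': 2034-06-08 → 2033-06-08.
2033-06-08 is a Wednesday; with Sunday=0 that is 3.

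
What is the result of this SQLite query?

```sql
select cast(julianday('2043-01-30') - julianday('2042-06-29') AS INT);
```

1 day remains in June 2042 after the 29th (30 − 29).
Full months from July 2042 through December 2042 contribute their day counts.
Then 30 days into January 2043.
Total: 1 + 31 + 31 + 30 + 31 + 30 + 31 + 30 = 215.

215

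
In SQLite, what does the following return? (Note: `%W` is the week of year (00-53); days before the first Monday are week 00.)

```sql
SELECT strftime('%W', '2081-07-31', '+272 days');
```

17

First apply '+272 days': 2081-07-31 → 2082-04-29.
2082-04-29 is a Wednesday. SQLite's %W counts Mondays since the year started; the result is 17.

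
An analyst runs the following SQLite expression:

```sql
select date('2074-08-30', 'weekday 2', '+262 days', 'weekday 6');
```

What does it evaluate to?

`weekday 2` advances to the next Tuesday; 2074-08-30 is a Thursday, so it moves forward to 2074-09-04.
Applying '+262 days' to 2074-09-04: counting 262 days forward gives 2075-05-24.
`weekday 6` advances to the next Saturday; 2075-05-24 is a Friday, so it moves forward to 2075-05-25.

2075-05-25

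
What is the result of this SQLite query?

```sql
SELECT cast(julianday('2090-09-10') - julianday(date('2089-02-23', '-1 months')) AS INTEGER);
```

595

Adding -1 month to 2089-02-23 gives 2089-01-23.
8 days remain in January 2089 after the 23rd (31 − 23).
Full months from February 2089 through August 2090 contribute their day counts.
Then 10 days into September 2090.
Total: 8 + 28 + 31 + 30 + 31 + 30 + 31 + 31 + 30 + 31 + 30 + 31 + 31 + 28 + 31 + 30 + 31 + 30 + 31 + 31 + 10 = 595.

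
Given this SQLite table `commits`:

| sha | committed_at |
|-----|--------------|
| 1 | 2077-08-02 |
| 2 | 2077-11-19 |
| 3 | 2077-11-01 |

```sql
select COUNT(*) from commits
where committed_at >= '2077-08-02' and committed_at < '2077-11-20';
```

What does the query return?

3

Rows in [2077-08-02, 2077-11-20): 2077-08-02, 2077-11-19, 2077-11-01 → 3 rows.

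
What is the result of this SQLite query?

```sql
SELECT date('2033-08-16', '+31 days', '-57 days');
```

August 2033 has 31 days; 15 remain after the 16th, so 16 days reach 2033-09-01.
Advancing 15 more days within September lands on 2033-09-16.
Applying '-57 days' to 2033-09-16: counting 57 days back gives 2033-07-21.

2033-07-21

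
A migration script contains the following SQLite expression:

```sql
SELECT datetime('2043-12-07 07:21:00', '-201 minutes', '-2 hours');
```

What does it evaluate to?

201 minutes = 3h 21m; -201 minutes from 2043-12-07 07:21:00 is 2043-12-07 04:00:00.
-2 hours from 2043-12-07 04:00:00 is 2043-12-07 02:00:00.

2043-12-07 02:00:00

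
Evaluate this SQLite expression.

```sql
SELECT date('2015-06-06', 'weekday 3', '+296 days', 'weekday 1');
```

2016-04-04

`weekday 3` advances to the next Wednesday; 2015-06-06 is a Saturday, so it moves forward to 2015-06-10.
Applying '+296 days' to 2015-06-10: counting 296 days forward gives 2016-04-01.
`weekday 1` advances to the next Monday; 2016-04-01 is a Friday, so it moves forward to 2016-04-04.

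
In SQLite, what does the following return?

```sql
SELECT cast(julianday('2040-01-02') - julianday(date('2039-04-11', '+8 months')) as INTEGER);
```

Adding +8 months to 2039-04-11 gives 2039-12-11.
20 days remain in December 2039 after the 11th (31 − 11).
Then 2 days into January 2040.
Total: 20 + 2 = 22.

22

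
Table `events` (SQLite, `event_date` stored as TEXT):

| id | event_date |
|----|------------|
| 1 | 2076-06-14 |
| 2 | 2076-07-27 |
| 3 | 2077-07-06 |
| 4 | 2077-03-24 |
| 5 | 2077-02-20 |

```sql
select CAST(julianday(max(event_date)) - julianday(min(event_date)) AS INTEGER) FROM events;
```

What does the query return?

387

MIN = 2076-06-14, MAX = 2077-07-06.
16 days remain in June 2076 after the 14th (30 − 14).
Full months from July 2076 through June 2077 contribute their day counts.
Then 6 days into July 2077.
Total: 16 + 31 + 31 + 30 + 31 + 30 + 31 + 31 + 28 + 31 + 30 + 31 + 30 + 6 = 387.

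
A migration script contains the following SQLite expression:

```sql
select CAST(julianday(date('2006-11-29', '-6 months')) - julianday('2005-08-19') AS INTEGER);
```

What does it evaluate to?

Adding -6 months to 2006-11-29 gives 2006-05-29.
12 days remain in August 2005 after the 19th (31 − 19).
Full months from September 2005 through April 2006 contribute their day counts.
Then 29 days into May 2006.
Total: 12 + 30 + 31 + 30 + 31 + 31 + 28 + 31 + 30 + 29 = 283.

283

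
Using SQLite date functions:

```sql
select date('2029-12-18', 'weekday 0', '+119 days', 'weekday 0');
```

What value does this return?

2030-04-21

`weekday 0` advances to the next Sunday; 2029-12-18 is a Tuesday, so it moves forward to 2029-12-23.
Applying '+119 days' to 2029-12-23: counting 119 days forward gives 2030-04-21.
`weekday 0` advances to the next Sunday; 2030-04-21 is already a Sunday, so it stays at 2030-04-21.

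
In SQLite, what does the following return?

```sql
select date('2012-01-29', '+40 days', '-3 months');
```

2011-12-09

January 2012 has 31 days; 2 remain after the 29th, so 3 days reach 2012-02-01.
February 2012 has 29 days; 28 remain after the 1st, so 29 days reach 2012-03-01.
Advancing 8 more days within March lands on 2012-03-09.
Adding -3 months to 2012-03-09 gives 2011-12-09.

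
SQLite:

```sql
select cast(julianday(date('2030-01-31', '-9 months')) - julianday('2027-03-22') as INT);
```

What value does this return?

Adding -9 months to 2030-01-31 targets 2029-04-31. April 2029 has only 30 days, so SQLite normalizes the 1-day overflow forward to 2029-05-01.
9 days remain in March 2027 after the 22nd (31 − 22).
Full months from April 2027 through April 2029 contribute their day counts.
Then 1 day into May 2029.
Total: 9 + 30 + 31 + 30 + 31 + 31 + 30 + 31 + 30 + 31 + 31 + 29 + 31 + 30 + 31 + 30 + 31 + 31 + 30 + 31 + 30 + 31 + 31 + 28 + 31 + 30 + 1 = 771.

771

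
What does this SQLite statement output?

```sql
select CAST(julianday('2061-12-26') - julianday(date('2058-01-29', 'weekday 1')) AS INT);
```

`weekday 1` advances to the next Monday; 2058-01-29 is a Tuesday, so it moves forward to 2058-02-04.
24 days remain in February 2058 after the 4th (28 − 4).
Full months from March 2058 through November 2061 contribute their day counts.
Then 26 days into December 2061.
Total: 24 + 31 + 30 + 31 + 30 + 31 + 31 + 30 + 31 + 30 + 31 + 31 + 28 + 31 + 30 + 31 + 30 + 31 + 31 + 30 + 31 + 30 + 31 + 31 + 29 + 31 + 30 + 31 + 30 + 31 + 31 + 30 + 31 + 30 + 31 + 31 + 28 + 31 + 30 + 31 + 30 + 31 + 31 + 30 + 31 + 30 + 26 = 1421.

1421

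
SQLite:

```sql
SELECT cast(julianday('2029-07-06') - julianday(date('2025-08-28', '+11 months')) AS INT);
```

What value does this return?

1074

Adding +11 months to 2025-08-28 gives 2026-07-28.
3 days remain in July 2026 after the 28th (31 − 28).
Full months from August 2026 through June 2029 contribute their day counts.
Then 6 days into July 2029.
Total: 3 + 31 + 30 + 31 + 30 + 31 + 31 + 28 + 31 + 30 + 31 + 30 + 31 + 31 + 30 + 31 + 30 + 31 + 31 + 29 + 31 + 30 + 31 + 30 + 31 + 31 + 30 + 31 + 30 + 31 + 31 + 28 + 31 + 30 + 31 + 30 + 6 = 1074.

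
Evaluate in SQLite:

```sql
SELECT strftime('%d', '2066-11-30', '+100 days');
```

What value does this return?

First apply '+100 days': 2066-11-30 → 2067-03-10.
`%d` extracts the 2-digit day of month: 10.

10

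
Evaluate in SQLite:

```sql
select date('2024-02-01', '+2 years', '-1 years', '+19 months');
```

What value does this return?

Adding +2 years to 2024-02-01 gives 2026-02-01.
Adding -1 year to 2026-02-01 gives 2025-02-01.
Adding +19 months to 2025-02-01 gives 2026-09-01.

2026-09-01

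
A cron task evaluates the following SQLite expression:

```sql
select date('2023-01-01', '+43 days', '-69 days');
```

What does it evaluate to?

2022-12-06

Applying '+43 days' to 2023-01-01: counting 43 days forward gives 2023-02-13.
Applying '-69 days' to 2023-02-13: counting 69 days back gives 2022-12-06.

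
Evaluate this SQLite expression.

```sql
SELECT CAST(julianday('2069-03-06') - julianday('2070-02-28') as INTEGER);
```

25 days remain in March 2069 after the 6th (31 − 6).
Full months from April 2069 through January 2070 contribute their day counts.
Then 28 days into February 2070.
Total: 25 + 30 + 31 + 30 + 31 + 31 + 30 + 31 + 30 + 31 + 31 + 28 = 359.
The subtraction is earlier − later, so the result is −359 → -359.

-359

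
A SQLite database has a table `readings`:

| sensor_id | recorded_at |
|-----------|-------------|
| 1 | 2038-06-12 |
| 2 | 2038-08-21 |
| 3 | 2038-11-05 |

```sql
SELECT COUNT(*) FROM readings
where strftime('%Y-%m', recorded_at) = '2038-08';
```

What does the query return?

Rows with year-month 2038-08: 2038-08-21 → 1.

1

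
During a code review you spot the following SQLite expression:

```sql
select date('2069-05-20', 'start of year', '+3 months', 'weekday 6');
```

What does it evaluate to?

`start of year` rewinds 2069-05-20 to 2069-01-01.
Adding +3 months to 2069-01-01 gives 2069-04-01.
`weekday 6` advances to the next Saturday; 2069-04-01 is a Monday, so it moves forward to 2069-04-06.

2069-04-06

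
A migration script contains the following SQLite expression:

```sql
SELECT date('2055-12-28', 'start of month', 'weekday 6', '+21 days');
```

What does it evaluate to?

`start of month` rewinds 2055-12-28 to 2055-12-01.
`weekday 6` advances to the next Saturday; 2055-12-01 is a Wednesday, so it moves forward to 2055-12-04.
Advancing 21 more days within December lands on 2055-12-25.

2055-12-25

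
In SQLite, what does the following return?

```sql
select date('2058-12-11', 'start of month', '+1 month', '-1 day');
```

`start of month` rewinds 2058-12-11 to 2058-12-01.
Adding +1 month to 2058-12-01 gives 2059-01-01.
Going back 1 day from 2059-01-01 reaches 2058-12-31 (last day of December, 31 days).

2058-12-31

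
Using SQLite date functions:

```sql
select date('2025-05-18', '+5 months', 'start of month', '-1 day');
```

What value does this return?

Adding +5 months to 2025-05-18 gives 2025-10-18.
`start of month` rewinds 2025-10-18 to 2025-10-01.
Going back 1 day from 2025-10-01 reaches 2025-09-30 (last day of September, 30 days).

2025-09-30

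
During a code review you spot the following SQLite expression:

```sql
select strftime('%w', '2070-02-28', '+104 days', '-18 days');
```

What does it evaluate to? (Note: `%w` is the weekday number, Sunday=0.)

First apply '+104 days', '-18 days': 2070-02-28 → 2070-05-25.
2070-05-25 is a Sunday; with Sunday=0 that is 0.

0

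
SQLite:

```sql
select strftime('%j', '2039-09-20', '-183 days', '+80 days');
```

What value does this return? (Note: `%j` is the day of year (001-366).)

First apply '-183 days', '+80 days': 2039-09-20 → 2039-06-09.
Day-of-year for 2039-06-09: days since 2039-01-01 inclusive = 160, zero-padded to 160.

160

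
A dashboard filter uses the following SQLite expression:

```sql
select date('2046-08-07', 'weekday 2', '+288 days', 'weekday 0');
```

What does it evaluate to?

2047-05-26

`weekday 2` advances to the next Tuesday; 2046-08-07 is already a Tuesday, so it stays at 2046-08-07.
Applying '+288 days' to 2046-08-07: counting 288 days forward gives 2047-05-22.
`weekday 0` advances to the next Sunday; 2047-05-22 is a Wednesday, so it moves forward to 2047-05-26.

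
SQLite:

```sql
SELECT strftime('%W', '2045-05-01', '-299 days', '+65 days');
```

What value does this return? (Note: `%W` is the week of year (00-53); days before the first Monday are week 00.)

First apply '-299 days', '+65 days': 2045-05-01 → 2044-09-09.
2044-09-09 is a Friday. SQLite's %W counts Mondays since the year started; the result is 36.

36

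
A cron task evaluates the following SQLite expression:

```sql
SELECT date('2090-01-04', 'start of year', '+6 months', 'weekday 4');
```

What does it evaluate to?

`start of year` rewinds 2090-01-04 to 2090-01-01.
Adding +6 months to 2090-01-01 gives 2090-07-01.
`weekday 4` advances to the next Thursday; 2090-07-01 is a Saturday, so it moves forward to 2090-07-06.

2090-07-06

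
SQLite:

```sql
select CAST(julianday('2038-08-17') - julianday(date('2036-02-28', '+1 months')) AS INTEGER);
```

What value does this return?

Adding +1 month to 2036-02-28 gives 2036-03-28.
3 days remain in March 2036 after the 28th (31 − 28).
Full months from April 2036 through July 2038 contribute their day counts.
Then 17 days into August 2038.
Total: 3 + 30 + 31 + 30 + 31 + 31 + 30 + 31 + 30 + 31 + 31 + 28 + 31 + 30 + 31 + 30 + 31 + 31 + 30 + 31 + 30 + 31 + 31 + 28 + 31 + 30 + 31 + 30 + 31 + 17 = 872.

872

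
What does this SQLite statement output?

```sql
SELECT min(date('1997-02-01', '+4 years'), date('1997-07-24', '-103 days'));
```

date('1997-02-01', '+4 years') → 2001-02-01.
date('1997-07-24', '-103 days') → 1997-04-12.
Earlier of the two is 1997-04-12.

1997-04-12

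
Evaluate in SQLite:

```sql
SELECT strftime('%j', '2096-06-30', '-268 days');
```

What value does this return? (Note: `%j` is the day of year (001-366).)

First apply '-268 days': 2096-06-30 → 2095-10-06.
Day-of-year for 2095-10-06: days since 2095-01-01 inclusive = 279, zero-padded to 279.

279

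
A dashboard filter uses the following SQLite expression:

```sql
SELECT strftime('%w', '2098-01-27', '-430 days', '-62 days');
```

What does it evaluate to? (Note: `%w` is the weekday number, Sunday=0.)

6

First apply '-430 days', '-62 days': 2098-01-27 → 2096-09-22.
2096-09-22 is a Saturday; with Sunday=0 that is 6.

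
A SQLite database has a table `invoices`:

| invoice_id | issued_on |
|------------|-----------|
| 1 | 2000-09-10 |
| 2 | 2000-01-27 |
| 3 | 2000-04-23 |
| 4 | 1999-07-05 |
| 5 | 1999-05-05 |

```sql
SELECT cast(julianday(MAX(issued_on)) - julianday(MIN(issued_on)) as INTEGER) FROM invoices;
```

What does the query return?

MIN = 1999-05-05, MAX = 2000-09-10.
26 days remain in May 1999 after the 5th (31 − 5).
Full months from June 1999 through August 2000 contribute their day counts.
Then 10 days into September 2000.
Total: 26 + 30 + 31 + 31 + 30 + 31 + 30 + 31 + 31 + 29 + 31 + 30 + 31 + 30 + 31 + 31 + 10 = 494.

494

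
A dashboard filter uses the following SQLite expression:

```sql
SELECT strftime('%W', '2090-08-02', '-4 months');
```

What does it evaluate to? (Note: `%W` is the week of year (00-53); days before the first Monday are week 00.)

First apply '-4 months': 2090-08-02 → 2090-04-02.
2090-04-02 is a Sunday. SQLite's %W counts Mondays since the year started; the result is 13.

13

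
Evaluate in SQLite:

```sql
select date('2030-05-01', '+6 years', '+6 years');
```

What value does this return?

2042-05-01

Adding +6 years to 2030-05-01 gives 2036-05-01.
Adding +6 years to 2036-05-01 gives 2042-05-01.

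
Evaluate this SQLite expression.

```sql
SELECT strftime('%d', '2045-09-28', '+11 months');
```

28

First apply '+11 months': 2045-09-28 → 2046-08-28.
`%d` extracts the 2-digit day of month: 28.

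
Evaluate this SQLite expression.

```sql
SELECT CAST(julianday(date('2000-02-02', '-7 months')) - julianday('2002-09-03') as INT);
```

-1159

Adding -7 months to 2000-02-02 gives 1999-07-02.
29 days remain in July 1999 after the 2nd (31 − 2).
Full months from August 1999 through August 2002 contribute their day counts.
Then 3 days into September 2002.
Total: 29 + 31 + 30 + 31 + 30 + 31 + 31 + 29 + 31 + 30 + 31 + 30 + 31 + 31 + 30 + 31 + 30 + 31 + 31 + 28 + 31 + 30 + 31 + 30 + 31 + 31 + 30 + 31 + 30 + 31 + 31 + 28 + 31 + 30 + 31 + 30 + 31 + 31 + 3 = 1159.
The subtraction is earlier − later, so the result is −1159 → -1159.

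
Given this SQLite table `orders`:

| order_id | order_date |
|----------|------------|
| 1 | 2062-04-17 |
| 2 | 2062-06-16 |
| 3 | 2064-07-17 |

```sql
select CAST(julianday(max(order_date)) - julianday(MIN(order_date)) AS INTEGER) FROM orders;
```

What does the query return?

822

MIN = 2062-04-17, MAX = 2064-07-17.
13 days remain in April 2062 after the 17th (30 − 17).
Full months from May 2062 through June 2064 contribute their day counts.
Then 17 days into July 2064.
Total: 13 + 31 + 30 + 31 + 31 + 30 + 31 + 30 + 31 + 31 + 28 + 31 + 30 + 31 + 30 + 31 + 31 + 30 + 31 + 30 + 31 + 31 + 29 + 31 + 30 + 31 + 30 + 17 = 822.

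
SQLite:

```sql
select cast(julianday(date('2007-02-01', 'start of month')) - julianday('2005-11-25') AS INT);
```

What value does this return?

433

`start of month` rewinds 2007-02-01 to 2007-02-01.
5 days remain in November 2005 after the 25th (30 − 25).
Full months from December 2005 through January 2007 contribute their day counts.
Then 1 day into February 2007.
Total: 5 + 31 + 31 + 28 + 31 + 30 + 31 + 30 + 31 + 31 + 30 + 31 + 30 + 31 + 31 + 1 = 433.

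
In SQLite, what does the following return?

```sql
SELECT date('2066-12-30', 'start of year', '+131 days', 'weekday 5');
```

2066-05-14

`start of year` rewinds 2066-12-30 to 2066-01-01.
Applying '+131 days' to 2066-01-01: counting 131 days forward gives 2066-05-12.
`weekday 5` advances to the next Friday; 2066-05-12 is a Wednesday, so it moves forward to 2066-05-14.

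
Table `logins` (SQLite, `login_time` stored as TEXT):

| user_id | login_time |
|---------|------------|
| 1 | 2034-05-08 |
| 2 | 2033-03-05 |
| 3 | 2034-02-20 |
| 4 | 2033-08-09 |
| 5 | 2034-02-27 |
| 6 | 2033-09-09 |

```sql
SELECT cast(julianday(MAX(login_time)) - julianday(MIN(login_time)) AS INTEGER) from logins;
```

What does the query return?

MIN = 2033-03-05, MAX = 2034-05-08.
26 days remain in March 2033 after the 5th (31 − 5).
Full months from April 2033 through April 2034 contribute their day counts.
Then 8 days into May 2034.
Total: 26 + 30 + 31 + 30 + 31 + 31 + 30 + 31 + 30 + 31 + 31 + 28 + 31 + 30 + 8 = 429.

429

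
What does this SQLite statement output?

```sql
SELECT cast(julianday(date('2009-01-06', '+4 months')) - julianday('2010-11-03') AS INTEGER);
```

Adding +4 months to 2009-01-06 gives 2009-05-06.
25 days remain in May 2009 after the 6th (31 − 6).
Full months from June 2009 through October 2010 contribute their day counts.
Then 3 days into November 2010.
Total: 25 + 30 + 31 + 31 + 30 + 31 + 30 + 31 + 31 + 28 + 31 + 30 + 31 + 30 + 31 + 31 + 30 + 31 + 3 = 546.
The subtraction is earlier − later, so the result is −546 → -546.

-546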